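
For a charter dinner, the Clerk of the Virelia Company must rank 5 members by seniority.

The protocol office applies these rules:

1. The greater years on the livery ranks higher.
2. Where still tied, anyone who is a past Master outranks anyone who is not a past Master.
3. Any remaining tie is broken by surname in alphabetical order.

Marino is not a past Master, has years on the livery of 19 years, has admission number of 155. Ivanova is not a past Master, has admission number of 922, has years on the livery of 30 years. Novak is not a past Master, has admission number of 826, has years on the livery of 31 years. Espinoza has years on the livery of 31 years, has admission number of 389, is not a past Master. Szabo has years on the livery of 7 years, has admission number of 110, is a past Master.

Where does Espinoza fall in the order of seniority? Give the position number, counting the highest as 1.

By years on the livery (higher first): Espinoza and Novak (both 31 years); then Ivanova (30 years); then Marino (19 years); then Szabo (7 years).
Espinoza and Novak are each not a past Master, so the next rule applies.
Among Espinoza and Novak, alphabetically by surname: Espinoza before Novak.
Order: Espinoza, Novak, Ivanova, Marino, Szabo. So position 1.

1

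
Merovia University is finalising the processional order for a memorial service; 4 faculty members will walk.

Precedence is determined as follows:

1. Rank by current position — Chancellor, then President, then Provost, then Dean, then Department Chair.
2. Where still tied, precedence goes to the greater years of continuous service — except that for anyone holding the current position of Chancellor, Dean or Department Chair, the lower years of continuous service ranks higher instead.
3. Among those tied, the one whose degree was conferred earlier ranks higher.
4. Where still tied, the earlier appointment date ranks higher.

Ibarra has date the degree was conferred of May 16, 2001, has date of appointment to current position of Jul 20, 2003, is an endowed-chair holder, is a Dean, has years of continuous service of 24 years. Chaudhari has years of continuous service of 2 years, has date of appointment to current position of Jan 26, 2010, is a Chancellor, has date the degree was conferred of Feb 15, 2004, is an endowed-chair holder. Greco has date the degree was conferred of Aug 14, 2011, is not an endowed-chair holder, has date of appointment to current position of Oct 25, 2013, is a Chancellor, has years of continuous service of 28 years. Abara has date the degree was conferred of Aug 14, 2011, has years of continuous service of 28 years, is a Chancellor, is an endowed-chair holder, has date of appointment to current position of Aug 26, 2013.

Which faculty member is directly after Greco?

Ibarra

By current position: Chaudhari, Abara and Greco (Chancellor); then Ibarra (Dean).
Among Chaudhari, Abara and Greco, by years of continuous service (lower first) (reversed rule for this group): Chaudhari (2 years) before Abara and Greco (28 years).
Abara and Greco both have date the degree was conferred Aug 14, 2011, so the next rule applies.
Among Abara and Greco, by date of appointment to current position (earlier first): Abara (Aug 26, 2013) before Greco (Oct 25, 2013).
Order: Chaudhari, Abara, Greco, Ibarra.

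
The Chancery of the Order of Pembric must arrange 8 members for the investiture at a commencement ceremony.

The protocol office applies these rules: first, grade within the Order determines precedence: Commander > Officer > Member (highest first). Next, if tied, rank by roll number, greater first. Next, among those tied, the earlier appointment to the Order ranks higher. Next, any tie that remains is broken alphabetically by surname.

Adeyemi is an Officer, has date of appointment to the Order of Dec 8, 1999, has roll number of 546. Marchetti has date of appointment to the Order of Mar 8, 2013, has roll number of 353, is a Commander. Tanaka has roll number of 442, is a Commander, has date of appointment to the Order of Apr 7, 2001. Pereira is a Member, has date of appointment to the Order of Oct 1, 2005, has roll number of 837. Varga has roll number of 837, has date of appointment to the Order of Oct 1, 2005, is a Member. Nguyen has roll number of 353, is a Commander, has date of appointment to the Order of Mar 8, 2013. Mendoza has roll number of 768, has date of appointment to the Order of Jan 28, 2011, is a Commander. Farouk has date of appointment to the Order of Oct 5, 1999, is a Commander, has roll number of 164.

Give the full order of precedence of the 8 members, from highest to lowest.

By grade within the Order: Mendoza, Tanaka, Marchetti, Nguyen and Farouk (Commander); then Adeyemi (Officer); then Pereira and Varga (Member).
Among Mendoza, Tanaka, Marchetti, Nguyen and Farouk, by roll number (higher first): Mendoza (768) before Tanaka (442) before Marchetti and Nguyen (353) before Farouk (164).
Marchetti and Nguyen both have date of appointment to the Order Mar 8, 2013, so the next rule applies.
Among Marchetti and Nguyen, alphabetically by surname: Marchetti before Nguyen.
Pereira and Varga both have roll number 837, so the next rule applies.
Pereira and Varga both have date of appointment to the Order Oct 1, 2005, so the next rule applies.
Among Pereira and Varga, alphabetically by surname: Pereira before Varga.
Full order: Mendoza, Tanaka, Marchetti, Nguyen, Farouk, Adeyemi, Pereira, Varga.

Mendoza, Tanaka, Marchetti, Nguyen, Farouk, Adeyemi, Pereira, Varga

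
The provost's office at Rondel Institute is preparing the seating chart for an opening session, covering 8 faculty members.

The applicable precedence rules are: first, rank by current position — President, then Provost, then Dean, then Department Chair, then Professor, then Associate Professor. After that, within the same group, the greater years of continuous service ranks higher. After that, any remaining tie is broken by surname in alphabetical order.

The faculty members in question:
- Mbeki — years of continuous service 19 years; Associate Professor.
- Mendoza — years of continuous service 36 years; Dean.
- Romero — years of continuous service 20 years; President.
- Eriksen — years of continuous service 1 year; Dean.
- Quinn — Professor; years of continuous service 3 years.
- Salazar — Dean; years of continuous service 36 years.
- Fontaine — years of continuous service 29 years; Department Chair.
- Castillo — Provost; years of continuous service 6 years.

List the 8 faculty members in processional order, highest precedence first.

Romero, Castillo, Mendoza, Salazar, Eriksen, Fontaine, Quinn, Mbeki

By current position: Romero (President); then Castillo (Provost); then Mendoza, Salazar and Eriksen (Dean); then Fontaine (Department Chair); then Quinn (Professor); then Mbeki (Associate Professor).
Among Mendoza, Salazar and Eriksen, by years of continuous service (higher first): Mendoza and Salazar (36 years) before Eriksen (1 year).
Among Mendoza and Salazar, alphabetically by surname: Mendoza before Salazar.
Full order: Romero, Castillo, Mendoza, Salazar, Eriksen, Fontaine, Quinn, Mbeki.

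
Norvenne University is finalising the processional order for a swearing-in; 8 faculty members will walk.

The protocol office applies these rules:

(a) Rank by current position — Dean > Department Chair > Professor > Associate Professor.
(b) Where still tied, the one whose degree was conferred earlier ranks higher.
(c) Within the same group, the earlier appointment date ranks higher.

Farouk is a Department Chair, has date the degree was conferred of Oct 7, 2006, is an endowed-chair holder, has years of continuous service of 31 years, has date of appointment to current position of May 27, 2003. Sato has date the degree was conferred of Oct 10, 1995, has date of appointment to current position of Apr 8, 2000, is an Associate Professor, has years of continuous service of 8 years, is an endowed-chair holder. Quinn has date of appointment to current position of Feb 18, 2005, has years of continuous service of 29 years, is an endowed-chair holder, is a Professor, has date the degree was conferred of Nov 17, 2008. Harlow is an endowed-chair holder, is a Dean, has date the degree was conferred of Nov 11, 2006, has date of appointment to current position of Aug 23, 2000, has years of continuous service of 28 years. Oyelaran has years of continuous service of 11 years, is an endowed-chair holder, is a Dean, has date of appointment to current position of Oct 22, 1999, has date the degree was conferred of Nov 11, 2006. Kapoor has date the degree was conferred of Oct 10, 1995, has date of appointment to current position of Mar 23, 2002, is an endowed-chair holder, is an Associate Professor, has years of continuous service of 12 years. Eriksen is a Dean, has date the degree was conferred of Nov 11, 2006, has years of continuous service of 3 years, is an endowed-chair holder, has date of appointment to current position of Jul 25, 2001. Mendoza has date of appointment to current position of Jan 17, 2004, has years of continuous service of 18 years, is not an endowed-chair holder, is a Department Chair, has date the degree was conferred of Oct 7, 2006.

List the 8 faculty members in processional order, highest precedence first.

By current position: Oyelaran, Harlow and Eriksen (Dean); then Farouk and Mendoza (Department Chair); then Quinn (Professor); then Sato and Kapoor (Associate Professor).
Oyelaran, Harlow and Eriksen all have date the degree was conferred Nov 11, 2006, so the next rule applies.
Among Oyelaran, Harlow and Eriksen, by date of appointment to current position (earlier first): Oyelaran (Oct 22, 1999) before Harlow (Aug 23, 2000) before Eriksen (Jul 25, 2001).
Farouk and Mendoza both have date the degree was conferred Oct 7, 2006, so the next rule applies.
Among Farouk and Mendoza, by date of appointment to current position (earlier first): Farouk (May 27, 2003) before Mendoza (Jan 17, 2004).
Sato and Kapoor both have date the degree was conferred Oct 10, 1995, so the next rule applies.
Among Sato and Kapoor, by date of appointment to current position (earlier first): Sato (Apr 8, 2000) before Kapoor (Mar 23, 2002).
Full order: Oyelaran, Harlow, Eriksen, Farouk, Mendoza, Quinn, Sato, Kapoor.

Oyelaran, Harlow, Eriksen, Farouk, Mendoza, Quinn, Sato, Kapoor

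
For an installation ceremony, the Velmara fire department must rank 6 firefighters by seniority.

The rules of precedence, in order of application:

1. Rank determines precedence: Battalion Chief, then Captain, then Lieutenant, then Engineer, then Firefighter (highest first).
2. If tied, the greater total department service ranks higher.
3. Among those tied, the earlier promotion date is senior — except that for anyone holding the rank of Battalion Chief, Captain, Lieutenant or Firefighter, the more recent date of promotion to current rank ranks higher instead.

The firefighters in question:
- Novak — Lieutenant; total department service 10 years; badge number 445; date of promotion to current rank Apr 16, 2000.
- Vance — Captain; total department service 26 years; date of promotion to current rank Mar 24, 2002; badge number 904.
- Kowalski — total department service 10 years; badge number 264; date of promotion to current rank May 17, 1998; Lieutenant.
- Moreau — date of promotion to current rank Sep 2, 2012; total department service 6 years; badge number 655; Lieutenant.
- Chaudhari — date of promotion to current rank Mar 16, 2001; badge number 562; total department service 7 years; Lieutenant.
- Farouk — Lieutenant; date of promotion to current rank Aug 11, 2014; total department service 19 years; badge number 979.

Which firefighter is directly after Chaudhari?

By rank: Vance (Captain); then Farouk, Novak, Kowalski, Chaudhari and Moreau (Lieutenant).
Among Farouk, Novak, Kowalski, Chaudhari and Moreau, by total department service (higher first): Farouk (19 years) before Novak and Kowalski (10 years) before Chaudhari (7 years) before Moreau (6 years).
Among Novak and Kowalski, by date of promotion to current rank (later first) (reversed rule for this group): Novak (Apr 16, 2000) before Kowalski (May 17, 1998).
Order: Vance, Farouk, Novak, Kowalski, Chaudhari, Moreau.

Moreau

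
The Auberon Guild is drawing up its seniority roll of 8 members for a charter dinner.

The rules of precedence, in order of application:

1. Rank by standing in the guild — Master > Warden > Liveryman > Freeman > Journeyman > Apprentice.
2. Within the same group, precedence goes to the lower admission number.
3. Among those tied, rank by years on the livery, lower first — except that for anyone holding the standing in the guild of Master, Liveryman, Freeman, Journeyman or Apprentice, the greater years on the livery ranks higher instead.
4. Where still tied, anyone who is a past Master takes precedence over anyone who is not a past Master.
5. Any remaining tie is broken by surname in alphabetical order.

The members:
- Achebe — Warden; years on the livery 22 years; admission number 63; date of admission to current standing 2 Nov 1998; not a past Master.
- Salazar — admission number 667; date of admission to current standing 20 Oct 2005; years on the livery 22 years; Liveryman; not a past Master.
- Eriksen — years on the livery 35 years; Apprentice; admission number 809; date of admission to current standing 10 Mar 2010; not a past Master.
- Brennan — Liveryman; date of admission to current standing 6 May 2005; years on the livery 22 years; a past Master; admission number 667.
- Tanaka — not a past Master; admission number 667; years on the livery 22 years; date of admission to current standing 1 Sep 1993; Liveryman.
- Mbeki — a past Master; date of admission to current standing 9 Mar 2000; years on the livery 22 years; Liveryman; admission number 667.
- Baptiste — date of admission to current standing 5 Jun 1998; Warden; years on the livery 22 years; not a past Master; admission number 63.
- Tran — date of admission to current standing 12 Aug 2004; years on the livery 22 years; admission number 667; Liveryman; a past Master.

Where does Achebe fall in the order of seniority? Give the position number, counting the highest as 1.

1

By standing in the guild: Achebe and Baptiste (Warden); then Brennan, Mbeki, Tran, Salazar and Tanaka (Liveryman); then Eriksen (Apprentice).
Achebe and Baptiste both have admission number 63, so the next rule applies.
Achebe and Baptiste both have years on the livery 22 years, so the next rule applies.
Achebe and Baptiste are each not a past Master, so the next rule applies.
Among Achebe and Baptiste, alphabetically by surname: Achebe before Baptiste.
Brennan, Mbeki, Tran, Salazar and Tanaka all have admission number 667, so the next rule applies.
Brennan, Mbeki, Tran, Salazar and Tanaka all have years on the livery 22 years, so the next rule applies.
Among Brennan, Mbeki, Tran, Salazar and Tanaka, a past Master before not a past Master: Brennan, Mbeki and Tran (a past Master) before Salazar and Tanaka (not a past Master).
Among Brennan, Mbeki and Tran, alphabetically by surname: Brennan before Mbeki before Tran.
Among Salazar and Tanaka, alphabetically by surname: Salazar before Tanaka.
Order: Achebe, Baptiste, Brennan, Mbeki, Tran, Salazar, Tanaka, Eriksen. So position 1.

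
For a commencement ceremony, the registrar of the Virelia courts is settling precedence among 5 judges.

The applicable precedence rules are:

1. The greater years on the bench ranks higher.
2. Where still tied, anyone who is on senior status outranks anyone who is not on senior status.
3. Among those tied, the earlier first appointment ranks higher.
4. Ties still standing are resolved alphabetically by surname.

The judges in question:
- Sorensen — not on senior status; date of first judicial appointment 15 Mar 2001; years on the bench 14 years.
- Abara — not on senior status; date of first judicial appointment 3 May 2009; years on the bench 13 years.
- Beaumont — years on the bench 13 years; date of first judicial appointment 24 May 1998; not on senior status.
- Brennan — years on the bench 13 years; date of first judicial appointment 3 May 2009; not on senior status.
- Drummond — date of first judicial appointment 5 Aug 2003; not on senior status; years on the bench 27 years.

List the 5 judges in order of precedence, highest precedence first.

By years on the bench (higher first): Drummond (27 years); then Sorensen (14 years); then Beaumont, Abara and Brennan (each 13 years).
Beaumont, Abara and Brennan are each not on senior status, so the next rule applies.
Among Beaumont, Abara and Brennan, by date of first judicial appointment (earlier first): Beaumont (24 May 1998) before Abara and Brennan (3 May 2009).
Among Abara and Brennan, alphabetically by surname: Abara before Brennan.
Full order: Drummond, Sorensen, Beaumont, Abara, Brennan.

Drummond, Sorensen, Beaumont, Abara, Brennan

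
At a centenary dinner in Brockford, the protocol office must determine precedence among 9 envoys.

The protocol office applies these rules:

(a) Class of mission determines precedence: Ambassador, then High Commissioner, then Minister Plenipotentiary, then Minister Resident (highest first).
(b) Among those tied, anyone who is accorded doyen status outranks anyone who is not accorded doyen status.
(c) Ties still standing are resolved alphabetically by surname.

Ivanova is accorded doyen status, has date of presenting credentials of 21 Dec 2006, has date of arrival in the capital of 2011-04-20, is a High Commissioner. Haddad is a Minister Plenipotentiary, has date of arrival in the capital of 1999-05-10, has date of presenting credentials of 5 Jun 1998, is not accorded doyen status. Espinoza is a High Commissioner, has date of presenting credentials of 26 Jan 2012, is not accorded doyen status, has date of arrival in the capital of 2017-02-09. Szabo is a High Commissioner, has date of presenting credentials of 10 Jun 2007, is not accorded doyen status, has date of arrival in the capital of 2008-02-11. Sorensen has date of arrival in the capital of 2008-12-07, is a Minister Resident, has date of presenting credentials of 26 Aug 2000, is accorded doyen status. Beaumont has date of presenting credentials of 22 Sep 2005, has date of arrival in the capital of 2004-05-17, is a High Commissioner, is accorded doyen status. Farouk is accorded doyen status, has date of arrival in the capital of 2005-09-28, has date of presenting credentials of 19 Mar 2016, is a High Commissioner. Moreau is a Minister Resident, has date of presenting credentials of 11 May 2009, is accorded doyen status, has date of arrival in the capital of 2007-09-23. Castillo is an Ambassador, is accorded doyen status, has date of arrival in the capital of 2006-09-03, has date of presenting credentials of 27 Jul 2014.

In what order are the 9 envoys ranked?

Castillo, Beaumont, Farouk, Ivanova, Espinoza, Szabo, Haddad, Moreau, Sorensen

By class of mission: Castillo (Ambassador); then Beaumont, Farouk, Ivanova, Espinoza and Szabo (High Commissioner); then Haddad (Minister Plenipotentiary); then Moreau and Sorensen (Minister Resident).
Among Beaumont, Farouk, Ivanova, Espinoza and Szabo, accorded doyen status before not accorded doyen status: Beaumont, Farouk and Ivanova (accorded doyen status) before Espinoza and Szabo (not accorded doyen status).
Among Beaumont, Farouk and Ivanova, alphabetically by surname: Beaumont before Farouk before Ivanova.
Among Espinoza and Szabo, alphabetically by surname: Espinoza before Szabo.
Moreau and Sorensen are each accorded doyen status, so the next rule applies.
Among Moreau and Sorensen, alphabetically by surname: Moreau before Sorensen.
Full order: Castillo, Beaumont, Farouk, Ivanova, Espinoza, Szabo, Haddad, Moreau, Sorensen.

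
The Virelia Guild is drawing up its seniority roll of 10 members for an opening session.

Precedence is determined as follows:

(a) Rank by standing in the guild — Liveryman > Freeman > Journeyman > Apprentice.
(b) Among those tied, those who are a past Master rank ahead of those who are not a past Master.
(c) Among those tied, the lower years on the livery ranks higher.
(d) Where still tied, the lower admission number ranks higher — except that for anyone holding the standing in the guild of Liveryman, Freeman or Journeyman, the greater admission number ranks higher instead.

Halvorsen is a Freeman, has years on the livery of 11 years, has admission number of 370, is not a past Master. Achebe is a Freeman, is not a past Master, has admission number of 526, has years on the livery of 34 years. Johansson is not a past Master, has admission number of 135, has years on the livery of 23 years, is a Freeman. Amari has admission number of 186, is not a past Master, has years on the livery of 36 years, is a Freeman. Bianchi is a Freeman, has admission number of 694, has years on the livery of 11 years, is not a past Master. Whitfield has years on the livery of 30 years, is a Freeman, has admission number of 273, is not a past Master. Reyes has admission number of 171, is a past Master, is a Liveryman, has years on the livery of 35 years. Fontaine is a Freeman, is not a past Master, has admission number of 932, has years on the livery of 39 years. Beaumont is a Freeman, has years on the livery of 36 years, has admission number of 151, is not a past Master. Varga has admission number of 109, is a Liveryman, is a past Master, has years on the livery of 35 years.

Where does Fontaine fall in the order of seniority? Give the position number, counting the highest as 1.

10

By standing in the guild: Reyes and Varga (Liveryman); then Bianchi, Halvorsen, Johansson, Whitfield, Achebe, Amari, Beaumont and Fontaine (Freeman).
Reyes and Varga are each a past Master, so the next rule applies.
Reyes and Varga both have years on the livery 35 years, so the next rule applies.
Among Reyes and Varga, by admission number (higher first) (reversed rule for this group): Reyes (171) before Varga (109).
Bianchi, Halvorsen, Johansson, Whitfield, Achebe, Amari, Beaumont and Fontaine are each not a past Master, so the next rule applies.
Among Bianchi, Halvorsen, Johansson, Whitfield, Achebe, Amari, Beaumont and Fontaine, by years on the livery (lower first): Bianchi and Halvorsen (11 years) before Johansson (23 years) before Whitfield (30 years) before Achebe (34 years) before Amari and Beaumont (36 years) before Fontaine (39 years).
Among Bianchi and Halvorsen, by admission number (higher first) (reversed rule for this group): Bianchi (694) before Halvorsen (370).
Among Amari and Beaumont, by admission number (higher first) (reversed rule for this group): Amari (186) before Beaumont (151).
Order: Reyes, Varga, Bianchi, Halvorsen, Johansson, Whitfield, Achebe, Amari, Beaumont, Fontaine. So position 10.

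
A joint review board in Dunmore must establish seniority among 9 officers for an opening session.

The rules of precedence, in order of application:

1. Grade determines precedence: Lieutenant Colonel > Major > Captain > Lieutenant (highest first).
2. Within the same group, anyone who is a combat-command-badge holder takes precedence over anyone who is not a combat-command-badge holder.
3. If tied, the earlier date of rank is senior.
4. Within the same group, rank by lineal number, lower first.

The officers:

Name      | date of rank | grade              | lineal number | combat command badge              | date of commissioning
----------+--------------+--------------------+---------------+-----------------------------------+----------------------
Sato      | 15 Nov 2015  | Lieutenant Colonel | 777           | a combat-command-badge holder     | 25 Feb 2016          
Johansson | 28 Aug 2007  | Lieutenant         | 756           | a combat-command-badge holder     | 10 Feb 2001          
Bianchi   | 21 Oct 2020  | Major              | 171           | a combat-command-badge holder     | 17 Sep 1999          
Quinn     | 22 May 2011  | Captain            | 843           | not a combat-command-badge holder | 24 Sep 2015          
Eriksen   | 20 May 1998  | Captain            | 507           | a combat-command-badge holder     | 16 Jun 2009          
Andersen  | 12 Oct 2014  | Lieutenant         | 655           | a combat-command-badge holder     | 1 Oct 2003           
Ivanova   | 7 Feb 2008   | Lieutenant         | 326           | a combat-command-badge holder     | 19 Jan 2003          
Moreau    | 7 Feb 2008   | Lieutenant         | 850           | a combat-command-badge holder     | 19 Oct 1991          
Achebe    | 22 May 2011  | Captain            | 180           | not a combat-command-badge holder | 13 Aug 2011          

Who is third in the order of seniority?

By grade: Sato (Lieutenant Colonel); then Bianchi (Major); then Eriksen, Achebe and Quinn (Captain); then Johansson, Ivanova, Moreau and Andersen (Lieutenant).
Among Eriksen, Achebe and Quinn, a combat-command-badge holder before not a combat-command-badge holder: Eriksen (a combat-command-badge holder) before Achebe and Quinn (not a combat-command-badge holder).
Achebe and Quinn both have date of rank 22 May 2011, so the next rule applies.
Among Achebe and Quinn, by lineal number (lower first): Achebe (180) before Quinn (843).
Johansson, Ivanova, Moreau and Andersen are each a combat-command-badge holder, so the next rule applies.
Among Johansson, Ivanova, Moreau and Andersen, by date of rank (earlier first): Johansson (28 Aug 2007) before Ivanova and Moreau (7 Feb 2008) before Andersen (12 Oct 2014).
Among Ivanova and Moreau, by lineal number (lower first): Ivanova (326) before Moreau (850).
Order: Sato, Bianchi, Eriksen, Achebe, Quinn, Johansson, Ivanova, Moreau, Andersen.

Eriksen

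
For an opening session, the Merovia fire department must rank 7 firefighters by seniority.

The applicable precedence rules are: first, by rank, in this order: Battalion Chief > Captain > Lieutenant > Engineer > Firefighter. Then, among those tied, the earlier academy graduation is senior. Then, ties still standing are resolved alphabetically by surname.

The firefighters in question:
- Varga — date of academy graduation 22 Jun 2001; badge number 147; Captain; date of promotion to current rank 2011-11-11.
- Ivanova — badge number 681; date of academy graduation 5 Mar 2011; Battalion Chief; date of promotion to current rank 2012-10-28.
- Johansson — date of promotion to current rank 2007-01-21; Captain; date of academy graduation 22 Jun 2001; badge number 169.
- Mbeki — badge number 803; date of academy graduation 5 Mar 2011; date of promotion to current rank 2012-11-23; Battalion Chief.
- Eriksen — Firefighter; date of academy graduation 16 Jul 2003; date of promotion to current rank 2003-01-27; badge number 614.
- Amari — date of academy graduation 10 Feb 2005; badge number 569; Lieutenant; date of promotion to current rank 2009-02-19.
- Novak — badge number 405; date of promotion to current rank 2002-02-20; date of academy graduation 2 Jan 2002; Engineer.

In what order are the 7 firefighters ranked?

Ivanova, Mbeki, Johansson, Varga, Amari, Novak, Eriksen

By rank: Ivanova and Mbeki (Battalion Chief); then Johansson and Varga (Captain); then Amari (Lieutenant); then Novak (Engineer); then Eriksen (Firefighter).
Ivanova and Mbeki both have date of academy graduation 5 Mar 2011, so the next rule applies.
Among Ivanova and Mbeki, alphabetically by surname: Ivanova before Mbeki.
Johansson and Varga both have date of academy graduation 22 Jun 2001, so the next rule applies.
Among Johansson and Varga, alphabetically by surname: Johansson before Varga.
Full order: Ivanova, Mbeki, Johansson, Varga, Amari, Novak, Eriksen.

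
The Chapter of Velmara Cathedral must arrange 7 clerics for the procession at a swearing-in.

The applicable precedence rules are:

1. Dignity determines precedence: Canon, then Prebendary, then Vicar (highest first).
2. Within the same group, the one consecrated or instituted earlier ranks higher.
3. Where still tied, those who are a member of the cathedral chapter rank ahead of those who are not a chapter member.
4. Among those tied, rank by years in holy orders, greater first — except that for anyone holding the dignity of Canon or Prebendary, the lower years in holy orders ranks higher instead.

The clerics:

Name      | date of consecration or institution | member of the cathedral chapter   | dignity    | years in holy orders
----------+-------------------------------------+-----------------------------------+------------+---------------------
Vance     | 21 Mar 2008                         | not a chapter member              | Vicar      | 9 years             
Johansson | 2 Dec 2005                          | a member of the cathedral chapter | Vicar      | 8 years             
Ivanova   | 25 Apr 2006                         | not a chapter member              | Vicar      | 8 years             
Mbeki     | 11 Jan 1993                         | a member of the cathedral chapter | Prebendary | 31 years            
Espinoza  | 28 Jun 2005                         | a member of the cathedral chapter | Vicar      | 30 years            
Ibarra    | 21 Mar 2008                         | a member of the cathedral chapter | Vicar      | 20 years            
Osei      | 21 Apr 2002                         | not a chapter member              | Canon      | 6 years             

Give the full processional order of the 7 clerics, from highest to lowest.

Osei, Mbeki, Espinoza, Johansson, Ivanova, Ibarra, Vance

By dignity: Osei (Canon); then Mbeki (Prebendary); then Espinoza, Johansson, Ivanova, Ibarra and Vance (Vicar).
Among Espinoza, Johansson, Ivanova, Ibarra and Vance, by date of consecration or institution (earlier first): Espinoza (28 Jun 2005) before Johansson (2 Dec 2005) before Ivanova (25 Apr 2006) before Ibarra and Vance (21 Mar 2008).
Among Ibarra and Vance, a member of the cathedral chapter before not a chapter member: Ibarra (a member of the cathedral chapter) before Vance (not a chapter member).
Full order: Osei, Mbeki, Espinoza, Johansson, Ivanova, Ibarra, Vance.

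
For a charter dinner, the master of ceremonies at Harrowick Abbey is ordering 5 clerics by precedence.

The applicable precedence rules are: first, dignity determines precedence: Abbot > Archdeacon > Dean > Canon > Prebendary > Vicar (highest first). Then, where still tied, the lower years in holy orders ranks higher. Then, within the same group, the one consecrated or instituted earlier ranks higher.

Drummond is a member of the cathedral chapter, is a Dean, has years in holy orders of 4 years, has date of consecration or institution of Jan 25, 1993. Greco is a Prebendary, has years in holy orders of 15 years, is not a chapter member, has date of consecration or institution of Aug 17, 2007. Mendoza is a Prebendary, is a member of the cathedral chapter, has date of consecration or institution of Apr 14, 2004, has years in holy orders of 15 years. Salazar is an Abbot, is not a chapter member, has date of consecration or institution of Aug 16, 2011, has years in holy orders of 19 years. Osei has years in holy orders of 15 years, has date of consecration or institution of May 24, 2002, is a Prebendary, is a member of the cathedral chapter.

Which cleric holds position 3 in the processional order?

Osei

By dignity: Salazar (Abbot); then Drummond (Dean); then Osei, Mendoza and Greco (Prebendary).
Osei, Mendoza and Greco all have years in holy orders 15 years, so the next rule applies.
Among Osei, Mendoza and Greco, by date of consecration or institution (earlier first): Osei (May 24, 2002) before Mendoza (Apr 14, 2004) before Greco (Aug 17, 2007).
Order: Salazar, Drummond, Osei, Mendoza, Greco.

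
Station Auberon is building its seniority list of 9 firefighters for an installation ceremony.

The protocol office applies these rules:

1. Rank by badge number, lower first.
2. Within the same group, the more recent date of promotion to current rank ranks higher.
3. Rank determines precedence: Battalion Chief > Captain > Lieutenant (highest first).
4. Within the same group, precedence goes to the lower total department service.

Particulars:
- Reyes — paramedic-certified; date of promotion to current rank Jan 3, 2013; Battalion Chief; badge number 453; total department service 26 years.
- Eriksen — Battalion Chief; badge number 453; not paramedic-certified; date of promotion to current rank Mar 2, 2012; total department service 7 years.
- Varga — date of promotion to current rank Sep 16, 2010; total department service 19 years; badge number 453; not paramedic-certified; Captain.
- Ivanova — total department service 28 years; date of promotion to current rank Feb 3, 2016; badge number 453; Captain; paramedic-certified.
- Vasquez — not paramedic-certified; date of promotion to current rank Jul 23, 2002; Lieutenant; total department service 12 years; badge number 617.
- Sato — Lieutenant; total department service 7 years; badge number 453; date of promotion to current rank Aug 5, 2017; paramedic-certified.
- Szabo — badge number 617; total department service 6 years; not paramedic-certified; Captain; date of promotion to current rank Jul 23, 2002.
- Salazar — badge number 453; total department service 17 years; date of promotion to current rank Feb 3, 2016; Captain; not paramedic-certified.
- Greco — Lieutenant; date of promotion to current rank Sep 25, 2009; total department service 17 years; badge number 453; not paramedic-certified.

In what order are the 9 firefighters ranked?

By badge number (lower first): Sato, Salazar, Ivanova, Reyes, Eriksen, Varga and Greco (each 453); then Szabo and Vasquez (both 617).
Among Sato, Salazar, Ivanova, Reyes, Eriksen, Varga and Greco, by date of promotion to current rank (later first): Sato (Aug 5, 2017) before Salazar and Ivanova (Feb 3, 2016) before Reyes (Jan 3, 2013) before Eriksen (Mar 2, 2012) before Varga (Sep 16, 2010) before Greco (Sep 25, 2009).
Salazar and Ivanova are each Captain, so the next rule applies.
Among Salazar and Ivanova, by total department service (lower first): Salazar (17 years) before Ivanova (28 years).
Szabo and Vasquez both have date of promotion to current rank Jul 23, 2002, so the next rule applies.
Among Szabo and Vasquez, by rank: Szabo (Captain) before Vasquez (Lieutenant).
Full order: Sato, Salazar, Ivanova, Reyes, Eriksen, Varga, Greco, Szabo, Vasquez.

Sato, Salazar, Ivanova, Reyes, Eriksen, Varga, Greco, Szabo, Vasquez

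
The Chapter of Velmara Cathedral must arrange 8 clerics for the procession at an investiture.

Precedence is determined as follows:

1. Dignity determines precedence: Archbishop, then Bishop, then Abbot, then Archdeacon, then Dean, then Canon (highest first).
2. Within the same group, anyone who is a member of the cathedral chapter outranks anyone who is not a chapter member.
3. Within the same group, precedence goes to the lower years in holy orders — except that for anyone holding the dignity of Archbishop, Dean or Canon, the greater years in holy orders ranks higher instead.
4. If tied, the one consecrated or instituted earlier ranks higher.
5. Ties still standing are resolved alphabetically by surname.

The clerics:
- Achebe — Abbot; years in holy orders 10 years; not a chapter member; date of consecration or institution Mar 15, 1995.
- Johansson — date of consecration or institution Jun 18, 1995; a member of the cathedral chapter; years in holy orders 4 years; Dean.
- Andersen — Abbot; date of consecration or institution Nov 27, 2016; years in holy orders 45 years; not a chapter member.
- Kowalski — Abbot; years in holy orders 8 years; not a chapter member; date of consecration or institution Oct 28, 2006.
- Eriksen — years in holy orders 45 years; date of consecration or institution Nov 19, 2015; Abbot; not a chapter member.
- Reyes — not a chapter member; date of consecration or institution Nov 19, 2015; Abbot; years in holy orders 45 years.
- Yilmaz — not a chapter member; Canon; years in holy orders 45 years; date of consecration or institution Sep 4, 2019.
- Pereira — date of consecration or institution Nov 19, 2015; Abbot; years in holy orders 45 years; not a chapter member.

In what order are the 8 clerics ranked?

By dignity: Kowalski, Achebe, Eriksen, Pereira, Reyes and Andersen (Abbot); then Johansson (Dean); then Yilmaz (Canon).
Kowalski, Achebe, Eriksen, Pereira, Reyes and Andersen are each not a chapter member, so the next rule applies.
Among Kowalski, Achebe, Eriksen, Pereira, Reyes and Andersen, by years in holy orders (lower first): Kowalski (8 years) before Achebe (10 years) before Eriksen, Pereira, Reyes and Andersen (45 years).
Among Eriksen, Pereira, Reyes and Andersen, by date of consecration or institution (earlier first): Eriksen, Pereira and Reyes (Nov 19, 2015) before Andersen (Nov 27, 2016).
Among Eriksen, Pereira and Reyes, alphabetically by surname: Eriksen before Pereira before Reyes.
Full order: Kowalski, Achebe, Eriksen, Pereira, Reyes, Andersen, Johansson, Yilmaz.

Kowalski, Achebe, Eriksen, Pereira, Reyes, Andersen, Johansson, Yilmaz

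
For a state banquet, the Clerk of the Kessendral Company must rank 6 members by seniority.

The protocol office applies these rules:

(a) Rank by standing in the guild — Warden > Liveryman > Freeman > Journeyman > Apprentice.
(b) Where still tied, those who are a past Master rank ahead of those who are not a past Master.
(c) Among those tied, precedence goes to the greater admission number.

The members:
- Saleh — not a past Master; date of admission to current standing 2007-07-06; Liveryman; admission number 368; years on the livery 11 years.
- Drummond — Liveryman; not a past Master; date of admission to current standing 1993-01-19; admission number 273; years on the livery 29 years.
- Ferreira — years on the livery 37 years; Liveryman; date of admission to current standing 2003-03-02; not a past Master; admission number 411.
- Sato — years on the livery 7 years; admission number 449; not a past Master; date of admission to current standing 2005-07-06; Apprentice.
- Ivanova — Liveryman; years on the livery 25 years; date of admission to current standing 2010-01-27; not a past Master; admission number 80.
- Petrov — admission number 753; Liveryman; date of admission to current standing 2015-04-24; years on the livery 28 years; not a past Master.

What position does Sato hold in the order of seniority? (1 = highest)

By standing in the guild: Petrov, Ferreira, Saleh, Drummond and Ivanova (Liveryman); then Sato (Apprentice).
Petrov, Ferreira, Saleh, Drummond and Ivanova are each not a past Master, so the next rule applies.
Among Petrov, Ferreira, Saleh, Drummond and Ivanova, by admission number (higher first): Petrov (753) before Ferreira (411) before Saleh (368) before Drummond (273) before Ivanova (80).
Order: Petrov, Ferreira, Saleh, Drummond, Ivanova, Sato. So position 6.

6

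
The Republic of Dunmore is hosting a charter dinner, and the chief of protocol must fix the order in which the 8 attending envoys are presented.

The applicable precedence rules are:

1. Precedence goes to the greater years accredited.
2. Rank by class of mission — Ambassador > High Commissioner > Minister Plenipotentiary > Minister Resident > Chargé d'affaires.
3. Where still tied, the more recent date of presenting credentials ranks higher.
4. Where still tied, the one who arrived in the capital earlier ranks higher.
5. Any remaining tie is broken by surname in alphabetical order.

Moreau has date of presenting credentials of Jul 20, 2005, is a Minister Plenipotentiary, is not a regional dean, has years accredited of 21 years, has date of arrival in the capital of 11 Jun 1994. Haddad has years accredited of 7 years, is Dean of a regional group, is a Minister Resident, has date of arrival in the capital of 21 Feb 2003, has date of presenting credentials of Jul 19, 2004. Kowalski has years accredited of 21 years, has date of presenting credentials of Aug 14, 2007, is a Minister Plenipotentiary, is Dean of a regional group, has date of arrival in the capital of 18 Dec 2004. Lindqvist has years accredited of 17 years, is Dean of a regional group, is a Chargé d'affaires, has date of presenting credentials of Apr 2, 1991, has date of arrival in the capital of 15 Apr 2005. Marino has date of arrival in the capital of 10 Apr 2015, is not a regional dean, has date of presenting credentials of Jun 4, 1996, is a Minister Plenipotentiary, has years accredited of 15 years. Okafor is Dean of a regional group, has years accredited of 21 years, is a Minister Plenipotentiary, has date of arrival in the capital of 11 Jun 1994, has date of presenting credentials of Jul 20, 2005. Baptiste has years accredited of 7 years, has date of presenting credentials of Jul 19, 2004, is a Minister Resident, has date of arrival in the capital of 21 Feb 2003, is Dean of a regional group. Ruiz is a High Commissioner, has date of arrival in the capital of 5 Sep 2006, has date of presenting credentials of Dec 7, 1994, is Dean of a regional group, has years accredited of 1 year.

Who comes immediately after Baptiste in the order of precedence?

Haddad

By years accredited (higher first): Kowalski, Moreau and Okafor (each 21 years); then Lindqvist (17 years); then Marino (15 years); then Baptiste and Haddad (both 7 years); then Ruiz (1 year).
Kowalski, Moreau and Okafor are each Minister Plenipotentiary, so the next rule applies.
Among Kowalski, Moreau and Okafor, by date of presenting credentials (later first): Kowalski (Aug 14, 2007) before Moreau and Okafor (Jul 20, 2005).
Moreau and Okafor both have date of arrival in the capital 11 Jun 1994, so the next rule applies.
Among Moreau and Okafor, alphabetically by surname: Moreau before Okafor.
Baptiste and Haddad are each Minister Resident, so the next rule applies.
Baptiste and Haddad both have date of presenting credentials Jul 19, 2004, so the next rule applies.
Baptiste and Haddad both have date of arrival in the capital 21 Feb 2003, so the next rule applies.
Among Baptiste and Haddad, alphabetically by surname: Baptiste before Haddad.
Order: Kowalski, Moreau, Okafor, Lindqvist, Marino, Baptiste, Haddad, Ruiz.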